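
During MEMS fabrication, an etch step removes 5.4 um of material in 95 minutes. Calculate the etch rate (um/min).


Step 1: Etch rate = depth / time
Step 2: rate = 5.4 / 95
rate = 0.057 um/min


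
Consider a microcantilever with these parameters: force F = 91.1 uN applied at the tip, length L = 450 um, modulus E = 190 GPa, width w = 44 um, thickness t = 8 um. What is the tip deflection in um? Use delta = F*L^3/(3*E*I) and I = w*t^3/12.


Step 1: Calculate the second moment of area.
I = w * t^3 / 12 = 44 * 8^3 / 12 = 1877.3333 um^4
Step 2: Convert E to consistent units (1 GPa = 1000 uN/um^2).
E = 190 GPa = 190000 uN/um^2
Step 3: Calculate tip deflection.
delta = F * L^3 / (3 * E * I)
delta = 91.1 * 450^3 / (3 * 190000 * 1877.3333)
delta = 7.7578 um


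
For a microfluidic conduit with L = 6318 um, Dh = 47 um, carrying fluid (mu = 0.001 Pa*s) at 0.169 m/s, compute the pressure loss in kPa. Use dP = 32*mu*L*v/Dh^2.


Step 1: Convert to SI: L = 6318e-6 m, Dh = 47e-6 m
Step 2: dP = 32 * 0.001 * 6318e-6 * 0.169 / (47e-6)^2
Step 3: dP = 15467.52 Pa
Step 4: Convert to kPa: dP = 15.47 kPa


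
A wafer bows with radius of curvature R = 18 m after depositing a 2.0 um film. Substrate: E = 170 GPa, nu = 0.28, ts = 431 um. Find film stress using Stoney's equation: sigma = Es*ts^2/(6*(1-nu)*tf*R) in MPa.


Step 1: Compute numerator: Es * ts^2 = 170 * 431^2 = 31579370 (GPa*um^2)
Step 2: Compute denominator (R in um): 6*(1-nu)*tf*R = 6*0.72*2.0*18e6 = 155520000.0 (um^2)
Step 3: sigma (GPa) = 31579370 / 155520000.0 = 2.03057e-01 GPa
Step 4: Convert to MPa (x1000): sigma = 203.1 MPa


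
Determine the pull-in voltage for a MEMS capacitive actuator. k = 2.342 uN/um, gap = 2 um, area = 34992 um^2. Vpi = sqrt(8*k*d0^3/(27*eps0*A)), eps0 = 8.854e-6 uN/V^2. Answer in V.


Step 1: Compute numerator: 8 * k * d0^3 = 8 * 2.342 * 2^3 = 149.888
Step 2: Compute denominator: 27 * eps0 * A = 27 * 8.854e-6 * 34992 = 8.365118
Step 3: Vpi = sqrt(149.888 / 8.365118)
Vpi = 4.23 V


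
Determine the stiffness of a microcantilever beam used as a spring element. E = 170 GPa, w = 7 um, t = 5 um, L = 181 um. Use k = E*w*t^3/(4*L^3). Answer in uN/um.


Step 1: Convert E to consistent units (1 GPa = 1000 uN/um^2).
E = 170 GPa = 170000 uN/um^2
Step 2: Compute t^3 = 5^3 = 125
Step 3: Compute L^3 = 181^3 = 5929741
Step 4: k = 170000 * 7 * 125 / (4 * 5929741)
k = 6.2714 uN/um


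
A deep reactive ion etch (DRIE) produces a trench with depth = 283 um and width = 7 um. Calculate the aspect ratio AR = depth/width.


Step 1: AR = depth / width
Step 2: AR = 283 / 7
AR = 40.4


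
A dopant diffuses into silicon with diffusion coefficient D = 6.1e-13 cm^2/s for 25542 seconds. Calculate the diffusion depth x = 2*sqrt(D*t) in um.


Step 1: Compute D*t = 6.1e-13 * 25542 = 1.558062e-08 cm^2
Step 2: sqrt(D*t) = 1.24822e-04 cm
Step 3: x = 2 * 1.24822e-04 cm = 2.49644e-04 cm
Step 4: Convert to um (1 cm = 1e4 um): x = 2.496 um


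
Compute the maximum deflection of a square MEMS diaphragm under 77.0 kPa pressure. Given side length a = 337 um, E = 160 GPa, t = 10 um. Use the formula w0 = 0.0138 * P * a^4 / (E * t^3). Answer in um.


Step 1: Convert pressure to compatible units (E is in GPa, so P in GPa).
P = 77.0 kPa = 77.0e-6 GPa
Step 2: Compute numerator: 0.0138 * P * a^4.
a^4 = 337^4 = 12897917761
numerator = 0.0138 * 77.0e-6 * 12897917761 = 1.3705e+04
Step 3: Compute denominator: E * t^3 = 160 * 10^3 = 160000
Step 4: w0 = numerator / denominator = 1.3705e+04 / 160000 = 0.0857 um


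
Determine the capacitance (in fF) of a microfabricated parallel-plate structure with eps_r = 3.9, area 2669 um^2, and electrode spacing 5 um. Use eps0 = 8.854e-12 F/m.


Step 1: Convert area to m^2: A = 2669e-12 m^2
Step 2: Convert gap to m: d = 5e-6 m
Step 3: C = eps0 * eps_r * A / d
C = 8.854e-12 * 3.9 * 2669e-12 / 5e-6
Step 4: Convert to fF (multiply by 1e15).
C = 18.43 fF


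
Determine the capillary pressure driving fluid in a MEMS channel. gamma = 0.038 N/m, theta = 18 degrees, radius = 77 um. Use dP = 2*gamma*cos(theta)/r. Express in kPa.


Step 1: cos(18 deg) = 0.9511
Step 2: Convert r to m: r = 77e-6 m
Step 3: dP = 2 * 0.038 * 0.9511 / 77e-6 = 938.7 Pa
Step 4: Convert Pa to kPa (divide by 1000).
dP = 0.94 kPa


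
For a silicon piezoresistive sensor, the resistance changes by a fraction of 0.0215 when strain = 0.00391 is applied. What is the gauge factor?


Step 1: Identify values.
dR/R = 0.0215, strain = 0.00391
Step 2: GF = (dR/R) / strain = 0.0215 / 0.00391
GF = 5.5


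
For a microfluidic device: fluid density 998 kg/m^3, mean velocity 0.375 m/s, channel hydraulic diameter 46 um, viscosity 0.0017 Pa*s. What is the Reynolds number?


Step 1: Convert Dh to meters: Dh = 46e-6 m
Step 2: Re = rho * v * Dh / mu
Re = 998 * 0.375 * 46e-6 / 0.0017
Re = 10.127


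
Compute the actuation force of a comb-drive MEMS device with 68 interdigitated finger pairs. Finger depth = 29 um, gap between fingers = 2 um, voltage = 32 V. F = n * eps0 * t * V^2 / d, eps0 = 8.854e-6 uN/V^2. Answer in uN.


Step 1: Parameters: n=68, eps0=8.854e-6 uN/V^2, t=29 um, V=32 V, d=2 um
Step 2: V^2 = 1024
Step 3: F = 68 * 8.854e-6 * 29 * 1024 / 2
F = 8.94 uN


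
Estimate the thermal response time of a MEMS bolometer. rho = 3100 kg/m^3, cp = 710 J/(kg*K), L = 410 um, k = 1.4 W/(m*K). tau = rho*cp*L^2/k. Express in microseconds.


Step 1: Convert L to m: L = 410e-6 m
Step 2: L^2 = (410e-6)^2 = 1.681e-07 m^2
Step 3: tau = 3100 * 710 * 1.681e-07 / 1.4 = 2.6427721429e-01 s
Step 4: Convert to microseconds (multiply by 1e6).
tau = 264277.214 us


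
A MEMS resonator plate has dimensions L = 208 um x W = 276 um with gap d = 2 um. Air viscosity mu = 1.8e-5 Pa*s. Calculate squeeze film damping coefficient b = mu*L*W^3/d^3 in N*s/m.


Step 1: Convert to SI.
L = 208e-6 m, W = 276e-6 m, d = 2e-6 m
Step 2: W^3 = (276e-6)^3 = 2.10e-11 m^3
Step 3: d^3 = (2e-6)^3 = 8.00e-18 m^3
Step 4: b = 1.8e-5 * 208e-6 * 2.10e-11 / 8.00e-18
b = 9.84e-03 N*s/m


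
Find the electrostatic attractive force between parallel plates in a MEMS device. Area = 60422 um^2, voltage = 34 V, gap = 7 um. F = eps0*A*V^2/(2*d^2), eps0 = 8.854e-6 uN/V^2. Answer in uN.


Step 1: Identify parameters.
eps0 = 8.854e-6 uN/V^2, A = 60422 um^2, V = 34 V, d = 7 um
Step 2: Compute V^2 = 34^2 = 1156
Step 3: Compute d^2 = 7^2 = 49
Step 4: F = 0.5 * 8.854e-6 * 60422 * 1156 / 49
F = 6.311 uN


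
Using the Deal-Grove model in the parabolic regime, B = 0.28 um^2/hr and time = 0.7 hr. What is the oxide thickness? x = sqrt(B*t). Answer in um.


Step 1: Compute B*t = 0.28 * 0.7 = 0.196
Step 2: x = sqrt(0.196)
x = 0.443 um


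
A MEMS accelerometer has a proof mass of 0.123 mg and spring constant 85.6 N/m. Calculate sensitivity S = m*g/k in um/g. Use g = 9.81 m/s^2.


Step 1: Convert mass: m = 0.123 mg = 1.23e-07 kg
Step 2: S = m * g / k = 1.23e-07 * 9.81 / 85.6
Step 3: S = 1.41e-08 m/g
Step 4: Convert to um/g: S = 0.014 um/g


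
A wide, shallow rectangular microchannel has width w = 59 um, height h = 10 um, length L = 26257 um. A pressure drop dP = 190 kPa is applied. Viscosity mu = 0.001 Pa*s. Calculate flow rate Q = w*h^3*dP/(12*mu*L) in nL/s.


Step 1: Convert all dimensions to SI (meters).
w = 59e-6 m, h = 10e-6 m, L = 26257e-6 m, dP = 190e3 Pa
Step 2: Q = w * h^3 * dP / (12 * mu * L)
Q = 59e-6 * (10e-6)^3 * 190e3 / (12 * 0.001 * 26257e-6) = 3.557781e-11 m^3/s
Step 3: Convert Q from m^3/s to nL/s (1 m^3 = 1e12 nL, so multiply by 1e12).
Q = 35.578 nL/s


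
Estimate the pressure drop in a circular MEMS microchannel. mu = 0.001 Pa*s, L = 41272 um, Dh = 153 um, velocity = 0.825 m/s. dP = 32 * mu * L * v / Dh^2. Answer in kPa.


Step 1: Convert to SI: L = 41272e-6 m, Dh = 153e-6 m
Step 2: dP = 32 * 0.001 * 41272e-6 * 0.825 / (153e-6)^2
Step 3: dP = 46545.38 Pa
Step 4: Convert to kPa: dP = 46.55 kPa


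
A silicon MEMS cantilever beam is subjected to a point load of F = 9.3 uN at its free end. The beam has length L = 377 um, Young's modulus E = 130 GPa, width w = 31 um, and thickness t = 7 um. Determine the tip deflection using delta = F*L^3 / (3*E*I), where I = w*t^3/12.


Step 1: Calculate the second moment of area.
I = w * t^3 / 12 = 31 * 7^3 / 12 = 886.0833 um^4
Step 2: Convert E to consistent units (1 GPa = 1000 uN/um^2).
E = 130 GPa = 130000 uN/um^2
Step 3: Calculate tip deflection.
delta = F * L^3 / (3 * E * I)
delta = 9.3 * 377^3 / (3 * 130000 * 886.0833)
delta = 1.442 um


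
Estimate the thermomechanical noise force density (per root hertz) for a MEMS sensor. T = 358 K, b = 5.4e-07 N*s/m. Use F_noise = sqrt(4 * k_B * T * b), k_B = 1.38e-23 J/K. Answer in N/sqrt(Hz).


Step 1: Compute 4 * k_B * T * b
= 4 * 1.38e-23 * 358 * 5.4e-07
= 1.0671e-26 N^2/Hz
Step 2: F_noise = sqrt(1.0671e-26)
F_noise = 1.03e-13 N/sqrt(Hz)


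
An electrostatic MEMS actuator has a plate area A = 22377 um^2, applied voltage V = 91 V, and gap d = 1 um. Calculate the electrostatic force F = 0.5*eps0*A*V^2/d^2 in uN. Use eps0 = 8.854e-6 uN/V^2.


Step 1: Identify parameters.
eps0 = 8.854e-6 uN/V^2, A = 22377 um^2, V = 91 V, d = 1 um
Step 2: Compute V^2 = 91^2 = 8281
Step 3: Compute d^2 = 1^2 = 1
Step 4: F = 0.5 * 8.854e-6 * 22377 * 8281 / 1
F = 820.341 uN


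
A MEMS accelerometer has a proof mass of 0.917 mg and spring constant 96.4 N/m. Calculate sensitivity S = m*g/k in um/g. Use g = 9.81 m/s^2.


Step 1: Convert mass: m = 0.917 mg = 9.17e-07 kg
Step 2: S = m * g / k = 9.17e-07 * 9.81 / 96.4
Step 3: S = 9.33e-08 m/g
Step 4: Convert to um/g: S = 0.093 um/g


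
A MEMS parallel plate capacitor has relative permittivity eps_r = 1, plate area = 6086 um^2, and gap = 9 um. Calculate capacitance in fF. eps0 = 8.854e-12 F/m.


Step 1: Convert area to m^2: A = 6086e-12 m^2
Step 2: Convert gap to m: d = 9e-6 m
Step 3: C = eps0 * eps_r * A / d
C = 8.854e-12 * 1 * 6086e-12 / 9e-6
Step 4: Convert to fF (multiply by 1e15).
C = 5.99 fF


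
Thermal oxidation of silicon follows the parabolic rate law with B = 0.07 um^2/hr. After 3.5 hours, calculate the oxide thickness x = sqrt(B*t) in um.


Step 1: Compute B*t = 0.07 * 3.5 = 0.245
Step 2: x = sqrt(0.245)
x = 0.495 um


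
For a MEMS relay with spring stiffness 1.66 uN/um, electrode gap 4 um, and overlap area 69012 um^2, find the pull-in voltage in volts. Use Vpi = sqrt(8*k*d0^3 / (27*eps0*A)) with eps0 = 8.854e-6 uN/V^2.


Step 1: Compute numerator: 8 * k * d0^3 = 8 * 1.66 * 4^3 = 849.92
Step 2: Compute denominator: 27 * eps0 * A = 27 * 8.854e-6 * 69012 = 16.497871
Step 3: Vpi = sqrt(849.92 / 16.497871)
Vpi = 7.18 V


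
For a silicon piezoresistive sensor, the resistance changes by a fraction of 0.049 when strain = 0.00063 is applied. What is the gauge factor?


Step 1: Identify values.
dR/R = 0.049, strain = 0.00063
Step 2: GF = (dR/R) / strain = 0.049 / 0.00063
GF = 77.8


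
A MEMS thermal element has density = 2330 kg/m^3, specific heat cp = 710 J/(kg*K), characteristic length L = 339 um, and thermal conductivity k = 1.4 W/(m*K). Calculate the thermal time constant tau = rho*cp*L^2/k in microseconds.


Step 1: Convert L to m: L = 339e-6 m
Step 2: L^2 = (339e-6)^2 = 1.14921e-07 m^2
Step 3: tau = 2330 * 710 * 1.14921e-07 / 1.4 = 1.3579557879e-01 s
Step 4: Convert to microseconds (multiply by 1e6).
tau = 135795.579 us


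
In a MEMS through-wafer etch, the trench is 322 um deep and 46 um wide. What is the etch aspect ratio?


Step 1: AR = depth / width
Step 2: AR = 322 / 46
AR = 7.0


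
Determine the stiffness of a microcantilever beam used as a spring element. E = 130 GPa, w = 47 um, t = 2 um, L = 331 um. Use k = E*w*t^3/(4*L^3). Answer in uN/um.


Step 1: Convert E to consistent units (1 GPa = 1000 uN/um^2).
E = 130 GPa = 130000 uN/um^2
Step 2: Compute t^3 = 2^3 = 8
Step 3: Compute L^3 = 331^3 = 36264691
Step 4: k = 130000 * 47 * 8 / (4 * 36264691)
k = 0.337 uN/um


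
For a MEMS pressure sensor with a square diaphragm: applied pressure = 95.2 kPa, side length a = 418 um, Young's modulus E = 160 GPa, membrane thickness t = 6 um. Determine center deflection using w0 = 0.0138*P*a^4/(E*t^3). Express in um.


Step 1: Convert pressure to compatible units (E is in GPa, so P in GPa).
P = 95.2 kPa = 95.2e-6 GPa
Step 2: Compute numerator: 0.0138 * P * a^4.
a^4 = 418^4 = 30528476176
numerator = 0.0138 * 95.2e-6 * 30528476176 = 4.010709e+04
Step 3: Compute denominator: E * t^3 = 160 * 6^3 = 34560
Step 4: w0 = numerator / denominator = 4.010709e+04 / 34560 = 1.1605 um


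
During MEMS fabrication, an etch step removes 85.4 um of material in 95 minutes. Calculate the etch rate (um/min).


Step 1: Etch rate = depth / time
Step 2: rate = 85.4 / 95
rate = 0.899 um/min


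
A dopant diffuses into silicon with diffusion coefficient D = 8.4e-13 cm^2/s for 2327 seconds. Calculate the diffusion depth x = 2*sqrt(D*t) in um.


Step 1: Compute D*t = 8.4e-13 * 2327 = 1.95468e-09 cm^2
Step 2: sqrt(D*t) = 4.4212e-05 cm
Step 3: x = 2 * 4.4212e-05 cm = 8.8424e-05 cm
Step 4: Convert to um (1 cm = 1e4 um): x = 0.884 um


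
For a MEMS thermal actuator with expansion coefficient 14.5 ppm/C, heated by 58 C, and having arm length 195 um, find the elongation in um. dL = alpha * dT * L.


Step 1: Convert CTE: alpha = 14.5 ppm/C = 14.5e-6 /C
Step 2: dL = 14.5e-6 * 58 * 195
dL = 0.164 um


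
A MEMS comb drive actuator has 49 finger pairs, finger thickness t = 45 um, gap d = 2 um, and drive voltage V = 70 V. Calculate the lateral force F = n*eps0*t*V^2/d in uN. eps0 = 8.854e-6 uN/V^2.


Step 1: Parameters: n=49, eps0=8.854e-6 uN/V^2, t=45 um, V=70 V, d=2 um
Step 2: V^2 = 4900
Step 3: F = 49 * 8.854e-6 * 45 * 4900 / 2
F = 47.832 uN


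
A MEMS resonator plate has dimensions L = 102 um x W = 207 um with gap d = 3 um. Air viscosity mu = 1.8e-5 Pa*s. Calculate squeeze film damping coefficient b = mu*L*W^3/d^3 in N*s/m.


Step 1: Convert to SI.
L = 102e-6 m, W = 207e-6 m, d = 3e-6 m
Step 2: W^3 = (207e-6)^3 = 8.87e-12 m^3
Step 3: d^3 = (3e-6)^3 = 2.70e-17 m^3
Step 4: b = 1.8e-5 * 102e-6 * 8.87e-12 / 2.70e-17
b = 6.03e-04 N*s/m


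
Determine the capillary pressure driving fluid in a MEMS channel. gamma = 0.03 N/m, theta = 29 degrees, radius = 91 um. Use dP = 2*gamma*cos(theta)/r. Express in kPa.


Step 1: cos(29 deg) = 0.8746
Step 2: Convert r to m: r = 91e-6 m
Step 3: dP = 2 * 0.03 * 0.8746 / 91e-6 = 576.7 Pa
Step 4: Convert Pa to kPa (divide by 1000).
dP = 0.58 kPa


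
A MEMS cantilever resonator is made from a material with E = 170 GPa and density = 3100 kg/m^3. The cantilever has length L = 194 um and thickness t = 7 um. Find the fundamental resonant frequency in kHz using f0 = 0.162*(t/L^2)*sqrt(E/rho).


Step 1: Convert units to SI.
t_SI = 7e-6 m, L_SI = 194e-6 m
Step 2: Calculate sqrt(E/rho).
sqrt(170e9 / 3100) = 7405.32 m/s
Step 3: Compute f0.
f0 = 0.162 * 7e-6 / (194e-6)^2 * 7405.32 = 223127.7 Hz = 223.13 kHz


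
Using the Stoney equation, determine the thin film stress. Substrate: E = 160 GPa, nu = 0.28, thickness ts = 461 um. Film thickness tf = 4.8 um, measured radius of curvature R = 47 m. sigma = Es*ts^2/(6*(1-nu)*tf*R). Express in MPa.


Step 1: Compute numerator: Es * ts^2 = 160 * 461^2 = 34003360 (GPa*um^2)
Step 2: Compute denominator (R in um): 6*(1-nu)*tf*R = 6*0.72*4.8*47e6 = 974592000.0 (um^2)
Step 3: sigma (GPa) = 34003360 / 974592000.0 = 3.489e-02 GPa
Step 4: Convert to MPa (x1000): sigma = 34.9 MPa


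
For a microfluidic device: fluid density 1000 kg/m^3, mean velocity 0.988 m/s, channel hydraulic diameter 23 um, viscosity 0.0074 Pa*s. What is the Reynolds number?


Step 1: Convert Dh to meters: Dh = 23e-6 m
Step 2: Re = rho * v * Dh / mu
Re = 1000 * 0.988 * 23e-6 / 0.0074
Re = 3.071


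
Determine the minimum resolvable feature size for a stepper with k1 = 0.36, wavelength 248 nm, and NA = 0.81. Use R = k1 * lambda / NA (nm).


Step 1: Identify values: k1 = 0.36, lambda = 248 nm, NA = 0.81
Step 2: R = k1 * lambda / NA
R = 0.36 * 248 / 0.81
R = 110.2 nm


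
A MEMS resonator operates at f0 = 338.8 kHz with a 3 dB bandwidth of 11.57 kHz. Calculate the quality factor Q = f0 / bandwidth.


Step 1: Q = f0 / bandwidth
Step 2: Q = 338.8 / 11.57
Q = 29.3


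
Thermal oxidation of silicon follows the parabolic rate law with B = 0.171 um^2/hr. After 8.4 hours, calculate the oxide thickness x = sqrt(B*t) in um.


Step 1: Compute B*t = 0.171 * 8.4 = 1.4364
Step 2: x = sqrt(1.4364)
x = 1.198 um


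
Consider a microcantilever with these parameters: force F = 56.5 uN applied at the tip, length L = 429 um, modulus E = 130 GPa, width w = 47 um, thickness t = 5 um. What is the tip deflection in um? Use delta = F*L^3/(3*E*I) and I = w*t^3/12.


Step 1: Calculate the second moment of area.
I = w * t^3 / 12 = 47 * 5^3 / 12 = 489.5833 um^4
Step 2: Convert E to consistent units (1 GPa = 1000 uN/um^2).
E = 130 GPa = 130000 uN/um^2
Step 3: Calculate tip deflection.
delta = F * L^3 / (3 * E * I)
delta = 56.5 * 429^3 / (3 * 130000 * 489.5833)
delta = 23.363 um


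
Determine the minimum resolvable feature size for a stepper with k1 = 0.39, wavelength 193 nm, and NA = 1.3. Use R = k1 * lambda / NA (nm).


Step 1: Identify values: k1 = 0.39, lambda = 193 nm, NA = 1.3
Step 2: R = k1 * lambda / NA
R = 0.39 * 193 / 1.3
R = 57.9 nm


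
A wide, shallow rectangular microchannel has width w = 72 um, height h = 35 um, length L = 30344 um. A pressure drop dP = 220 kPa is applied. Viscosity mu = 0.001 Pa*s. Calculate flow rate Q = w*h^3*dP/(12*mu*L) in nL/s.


Step 1: Convert all dimensions to SI (meters).
w = 72e-6 m, h = 35e-6 m, L = 30344e-6 m, dP = 220e3 Pa
Step 2: Q = w * h^3 * dP / (12 * mu * L)
Q = 72e-6 * (35e-6)^3 * 220e3 / (12 * 0.001 * 30344e-6) = 1.86511337e-09 m^3/s
Step 3: Convert Q from m^3/s to nL/s (1 m^3 = 1e12 nL, so multiply by 1e12).
Q = 1865.113 nL/s


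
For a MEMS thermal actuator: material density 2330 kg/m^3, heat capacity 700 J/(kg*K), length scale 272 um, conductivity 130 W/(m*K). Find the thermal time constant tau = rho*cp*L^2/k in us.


Step 1: Convert L to m: L = 272e-6 m
Step 2: L^2 = (272e-6)^2 = 7.3984e-08 m^2
Step 3: tau = 2330 * 700 * 7.3984e-08 / 130 = 9.2821465e-04 s
Step 4: Convert to microseconds (multiply by 1e6).
tau = 928.215 us


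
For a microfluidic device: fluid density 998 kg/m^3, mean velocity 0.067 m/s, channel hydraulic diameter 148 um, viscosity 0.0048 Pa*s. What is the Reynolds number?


Step 1: Convert Dh to meters: Dh = 148e-6 m
Step 2: Re = rho * v * Dh / mu
Re = 998 * 0.067 * 148e-6 / 0.0048
Re = 2.062


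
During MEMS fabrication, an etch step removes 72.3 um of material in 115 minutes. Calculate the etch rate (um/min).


Step 1: Etch rate = depth / time
Step 2: rate = 72.3 / 115
rate = 0.629 um/min


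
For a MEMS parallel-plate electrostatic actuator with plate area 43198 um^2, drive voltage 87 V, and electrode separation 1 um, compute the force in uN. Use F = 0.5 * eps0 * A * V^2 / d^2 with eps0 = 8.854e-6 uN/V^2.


Step 1: Identify parameters.
eps0 = 8.854e-6 uN/V^2, A = 43198 um^2, V = 87 V, d = 1 um
Step 2: Compute V^2 = 87^2 = 7569
Step 3: Compute d^2 = 1^2 = 1
Step 4: F = 0.5 * 8.854e-6 * 43198 * 7569 / 1
F = 1447.477 uN


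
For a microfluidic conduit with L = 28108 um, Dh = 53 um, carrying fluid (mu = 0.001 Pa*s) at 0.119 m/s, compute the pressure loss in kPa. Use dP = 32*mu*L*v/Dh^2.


Step 1: Convert to SI: L = 28108e-6 m, Dh = 53e-6 m
Step 2: dP = 32 * 0.001 * 28108e-6 * 0.119 / (53e-6)^2
Step 3: dP = 38104.40 Pa
Step 4: Convert to kPa: dP = 38.1 kPa


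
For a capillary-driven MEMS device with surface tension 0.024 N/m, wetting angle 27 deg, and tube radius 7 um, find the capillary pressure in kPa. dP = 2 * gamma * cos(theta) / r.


Step 1: cos(27 deg) = 0.891
Step 2: Convert r to m: r = 7e-6 m
Step 3: dP = 2 * 0.024 * 0.891 / 7e-6 = 6109.7 Pa
Step 4: Convert Pa to kPa (divide by 1000).
dP = 6.11 kPa


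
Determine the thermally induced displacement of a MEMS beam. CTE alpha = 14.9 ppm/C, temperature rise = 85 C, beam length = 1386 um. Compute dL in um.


Step 1: Convert CTE: alpha = 14.9 ppm/C = 14.9e-6 /C
Step 2: dL = 14.9e-6 * 85 * 1386
dL = 1.7554 um


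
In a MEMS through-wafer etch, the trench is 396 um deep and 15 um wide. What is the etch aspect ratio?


Step 1: AR = depth / width
Step 2: AR = 396 / 15
AR = 26.4


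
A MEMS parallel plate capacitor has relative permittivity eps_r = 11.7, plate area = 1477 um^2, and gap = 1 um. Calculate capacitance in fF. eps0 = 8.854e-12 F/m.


Step 1: Convert area to m^2: A = 1477e-12 m^2
Step 2: Convert gap to m: d = 1e-6 m
Step 3: C = eps0 * eps_r * A / d
C = 8.854e-12 * 11.7 * 1477e-12 / 1e-6
Step 4: Convert to fF (multiply by 1e15).
C = 153.01 fF


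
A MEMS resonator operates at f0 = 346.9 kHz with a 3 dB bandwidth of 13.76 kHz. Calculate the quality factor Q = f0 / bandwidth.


Step 1: Q = f0 / bandwidth
Step 2: Q = 346.9 / 13.76
Q = 25.2


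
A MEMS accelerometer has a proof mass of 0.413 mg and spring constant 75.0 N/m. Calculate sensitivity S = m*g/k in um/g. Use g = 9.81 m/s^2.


Step 1: Convert mass: m = 0.413 mg = 4.13e-07 kg
Step 2: S = m * g / k = 4.13e-07 * 9.81 / 75.0
Step 3: S = 5.40e-08 m/g
Step 4: Convert to um/g: S = 0.054 um/g


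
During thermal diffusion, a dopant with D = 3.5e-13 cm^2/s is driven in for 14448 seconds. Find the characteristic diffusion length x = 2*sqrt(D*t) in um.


Step 1: Compute D*t = 3.5e-13 * 14448 = 5.0568e-09 cm^2
Step 2: sqrt(D*t) = 7.11112e-05 cm
Step 3: x = 2 * 7.11112e-05 cm = 1.422224e-04 cm
Step 4: Convert to um (1 cm = 1e4 um): x = 1.422 um


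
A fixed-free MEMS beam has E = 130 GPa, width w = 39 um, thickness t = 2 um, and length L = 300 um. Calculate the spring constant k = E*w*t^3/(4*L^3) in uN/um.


Step 1: Convert E to consistent units (1 GPa = 1000 uN/um^2).
E = 130 GPa = 130000 uN/um^2
Step 2: Compute t^3 = 2^3 = 8
Step 3: Compute L^3 = 300^3 = 27000000
Step 4: k = 130000 * 39 * 8 / (4 * 27000000)
k = 0.3756 uN/um


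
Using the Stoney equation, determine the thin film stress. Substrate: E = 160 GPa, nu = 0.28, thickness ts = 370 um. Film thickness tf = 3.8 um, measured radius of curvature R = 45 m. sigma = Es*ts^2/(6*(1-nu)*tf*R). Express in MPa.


Step 1: Compute numerator: Es * ts^2 = 160 * 370^2 = 21904000 (GPa*um^2)
Step 2: Compute denominator (R in um): 6*(1-nu)*tf*R = 6*0.72*3.8*45e6 = 738720000.0 (um^2)
Step 3: sigma (GPa) = 21904000 / 738720000.0 = 2.9651e-02 GPa
Step 4: Convert to MPa (x1000): sigma = 29.7 MPa


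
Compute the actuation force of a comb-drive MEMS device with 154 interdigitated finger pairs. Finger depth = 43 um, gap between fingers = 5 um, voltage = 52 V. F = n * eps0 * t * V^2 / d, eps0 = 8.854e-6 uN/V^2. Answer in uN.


Step 1: Parameters: n=154, eps0=8.854e-6 uN/V^2, t=43 um, V=52 V, d=5 um
Step 2: V^2 = 2704
Step 3: F = 154 * 8.854e-6 * 43 * 2704 / 5
F = 31.708 uN


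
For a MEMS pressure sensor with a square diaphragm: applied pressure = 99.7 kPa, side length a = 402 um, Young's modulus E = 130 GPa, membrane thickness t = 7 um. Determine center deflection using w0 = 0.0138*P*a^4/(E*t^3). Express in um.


Step 1: Convert pressure to compatible units (E is in GPa, so P in GPa).
P = 99.7 kPa = 99.7e-6 GPa
Step 2: Compute numerator: 0.0138 * P * a^4.
a^4 = 402^4 = 26115852816
numerator = 0.0138 * 99.7e-6 * 26115852816 = 3.59318e+04
Step 3: Compute denominator: E * t^3 = 130 * 7^3 = 44590
Step 4: w0 = numerator / denominator = 3.59318e+04 / 44590 = 0.8058 um


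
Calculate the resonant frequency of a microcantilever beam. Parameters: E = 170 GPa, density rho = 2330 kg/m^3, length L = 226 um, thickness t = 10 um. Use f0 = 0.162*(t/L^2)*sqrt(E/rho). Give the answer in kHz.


Step 1: Convert units to SI.
t_SI = 10e-6 m, L_SI = 226e-6 m
Step 2: Calculate sqrt(E/rho).
sqrt(170e9 / 2330) = 8541.74 m/s
Step 3: Compute f0.
f0 = 0.162 * 10e-6 / (226e-6)^2 * 8541.74 = 270922.1 Hz = 270.92 kHz


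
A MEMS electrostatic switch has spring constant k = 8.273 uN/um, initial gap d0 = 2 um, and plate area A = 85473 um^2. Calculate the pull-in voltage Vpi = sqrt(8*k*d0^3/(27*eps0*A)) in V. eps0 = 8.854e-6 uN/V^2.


Step 1: Compute numerator: 8 * k * d0^3 = 8 * 8.273 * 2^3 = 529.472
Step 2: Compute denominator: 27 * eps0 * A = 27 * 8.854e-6 * 85473 = 20.433004
Step 3: Vpi = sqrt(529.472 / 20.433004)
Vpi = 5.09 V


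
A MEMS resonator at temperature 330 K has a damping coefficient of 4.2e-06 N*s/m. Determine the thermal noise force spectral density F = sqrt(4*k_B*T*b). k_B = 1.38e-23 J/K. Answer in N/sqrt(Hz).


Step 1: Compute 4 * k_B * T * b
= 4 * 1.38e-23 * 330 * 4.2e-06
= 7.6507e-26 N^2/Hz
Step 2: F_noise = sqrt(7.6507e-26)
F_noise = 2.77e-13 N/sqrt(Hz)


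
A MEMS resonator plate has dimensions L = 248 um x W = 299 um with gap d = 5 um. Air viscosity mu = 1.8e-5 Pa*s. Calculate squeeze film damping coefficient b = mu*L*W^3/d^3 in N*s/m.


Step 1: Convert to SI.
L = 248e-6 m, W = 299e-6 m, d = 5e-6 m
Step 2: W^3 = (299e-6)^3 = 2.67e-11 m^3
Step 3: d^3 = (5e-6)^3 = 1.25e-16 m^3
Step 4: b = 1.8e-5 * 248e-6 * 2.67e-11 / 1.25e-16
b = 9.55e-04 N*s/m


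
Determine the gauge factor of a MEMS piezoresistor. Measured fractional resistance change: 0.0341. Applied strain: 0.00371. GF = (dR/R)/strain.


Step 1: Identify values.
dR/R = 0.0341, strain = 0.00371
Step 2: GF = (dR/R) / strain = 0.0341 / 0.00371
GF = 9.2


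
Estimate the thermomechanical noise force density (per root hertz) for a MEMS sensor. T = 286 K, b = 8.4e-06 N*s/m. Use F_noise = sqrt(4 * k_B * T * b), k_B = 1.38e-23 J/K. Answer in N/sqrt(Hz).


Step 1: Compute 4 * k_B * T * b
= 4 * 1.38e-23 * 286 * 8.4e-06
= 1.3261e-25 N^2/Hz
Step 2: F_noise = sqrt(1.3261e-25)
F_noise = 3.64e-13 N/sqrt(Hz)


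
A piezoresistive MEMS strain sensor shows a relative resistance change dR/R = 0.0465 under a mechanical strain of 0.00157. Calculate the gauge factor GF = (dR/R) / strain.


Step 1: Identify values.
dR/R = 0.0465, strain = 0.00157
Step 2: GF = (dR/R) / strain = 0.0465 / 0.00157
GF = 29.6


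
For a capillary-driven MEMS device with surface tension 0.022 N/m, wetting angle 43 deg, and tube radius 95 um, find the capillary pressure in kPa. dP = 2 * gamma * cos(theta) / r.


Step 1: cos(43 deg) = 0.7314
Step 2: Convert r to m: r = 95e-6 m
Step 3: dP = 2 * 0.022 * 0.7314 / 95e-6 = 338.8 Pa
Step 4: Convert Pa to kPa (divide by 1000).
dP = 0.34 kPa


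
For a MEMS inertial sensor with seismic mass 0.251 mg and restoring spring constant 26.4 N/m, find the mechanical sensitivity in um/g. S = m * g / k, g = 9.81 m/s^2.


Step 1: Convert mass: m = 0.251 mg = 2.51e-07 kg
Step 2: S = m * g / k = 2.51e-07 * 9.81 / 26.4
Step 3: S = 9.33e-08 m/g
Step 4: Convert to um/g: S = 0.093 um/g


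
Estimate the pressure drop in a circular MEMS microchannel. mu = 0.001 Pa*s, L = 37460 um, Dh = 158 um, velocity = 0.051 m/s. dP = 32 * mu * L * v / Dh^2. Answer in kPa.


Step 1: Convert to SI: L = 37460e-6 m, Dh = 158e-6 m
Step 2: dP = 32 * 0.001 * 37460e-6 * 0.051 / (158e-6)^2
Step 3: dP = 2448.92 Pa
Step 4: Convert to kPa: dP = 2.45 kPa


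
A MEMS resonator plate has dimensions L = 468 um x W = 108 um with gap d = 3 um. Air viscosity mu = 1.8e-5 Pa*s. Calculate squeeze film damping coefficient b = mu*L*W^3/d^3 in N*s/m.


Step 1: Convert to SI.
L = 468e-6 m, W = 108e-6 m, d = 3e-6 m
Step 2: W^3 = (108e-6)^3 = 1.26e-12 m^3
Step 3: d^3 = (3e-6)^3 = 2.70e-17 m^3
Step 4: b = 1.8e-5 * 468e-6 * 1.26e-12 / 2.70e-17
b = 3.93e-04 N*s/m


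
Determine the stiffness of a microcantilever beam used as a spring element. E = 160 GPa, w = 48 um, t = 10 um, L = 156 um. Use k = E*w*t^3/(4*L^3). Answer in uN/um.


Step 1: Convert E to consistent units (1 GPa = 1000 uN/um^2).
E = 160 GPa = 160000 uN/um^2
Step 2: Compute t^3 = 10^3 = 1000
Step 3: Compute L^3 = 156^3 = 3796416
Step 4: k = 160000 * 48 * 1000 / (4 * 3796416)
k = 505.7402 uN/um


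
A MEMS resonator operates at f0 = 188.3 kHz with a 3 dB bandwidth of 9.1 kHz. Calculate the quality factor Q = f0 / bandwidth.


Step 1: Q = f0 / bandwidth
Step 2: Q = 188.3 / 9.1
Q = 20.7


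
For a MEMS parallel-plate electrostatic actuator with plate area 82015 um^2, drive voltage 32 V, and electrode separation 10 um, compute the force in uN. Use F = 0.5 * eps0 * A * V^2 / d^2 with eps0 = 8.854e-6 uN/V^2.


Step 1: Identify parameters.
eps0 = 8.854e-6 uN/V^2, A = 82015 um^2, V = 32 V, d = 10 um
Step 2: Compute V^2 = 32^2 = 1024
Step 3: Compute d^2 = 10^2 = 100
Step 4: F = 0.5 * 8.854e-6 * 82015 * 1024 / 100
F = 3.718 uN


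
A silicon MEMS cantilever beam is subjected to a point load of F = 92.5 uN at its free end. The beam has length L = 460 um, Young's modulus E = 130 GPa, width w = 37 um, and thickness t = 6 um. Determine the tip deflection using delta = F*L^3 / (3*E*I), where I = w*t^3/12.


Step 1: Calculate the second moment of area.
I = w * t^3 / 12 = 37 * 6^3 / 12 = 666.0 um^4
Step 2: Convert E to consistent units (1 GPa = 1000 uN/um^2).
E = 130 GPa = 130000 uN/um^2
Step 3: Calculate tip deflection.
delta = F * L^3 / (3 * E * I)
delta = 92.5 * 460^3 / (3 * 130000 * 666.0)
delta = 34.6638 um


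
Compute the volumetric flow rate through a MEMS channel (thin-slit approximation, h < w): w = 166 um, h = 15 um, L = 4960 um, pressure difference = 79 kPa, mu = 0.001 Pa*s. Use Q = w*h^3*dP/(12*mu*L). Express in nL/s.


Step 1: Convert all dimensions to SI (meters).
w = 166e-6 m, h = 15e-6 m, L = 4960e-6 m, dP = 79e3 Pa
Step 2: Q = w * h^3 * dP / (12 * mu * L)
Q = 166e-6 * (15e-6)^3 * 79e3 / (12 * 0.001 * 4960e-6) = 7.4361139e-10 m^3/s
Step 3: Convert Q from m^3/s to nL/s (1 m^3 = 1e12 nL, so multiply by 1e12).
Q = 743.611 nL/s


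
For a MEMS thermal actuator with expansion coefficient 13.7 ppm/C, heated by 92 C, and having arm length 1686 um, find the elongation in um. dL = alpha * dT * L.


Step 1: Convert CTE: alpha = 13.7 ppm/C = 13.7e-6 /C
Step 2: dL = 13.7e-6 * 92 * 1686
dL = 2.125 um


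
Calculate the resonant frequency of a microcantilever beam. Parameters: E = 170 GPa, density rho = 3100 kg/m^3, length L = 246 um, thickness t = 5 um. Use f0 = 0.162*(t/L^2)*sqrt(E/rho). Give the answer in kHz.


Step 1: Convert units to SI.
t_SI = 5e-6 m, L_SI = 246e-6 m
Step 2: Calculate sqrt(E/rho).
sqrt(170e9 / 3100) = 7405.32 m/s
Step 3: Compute f0.
f0 = 0.162 * 5e-6 / (246e-6)^2 * 7405.32 = 99119.4 Hz = 99.12 kHz


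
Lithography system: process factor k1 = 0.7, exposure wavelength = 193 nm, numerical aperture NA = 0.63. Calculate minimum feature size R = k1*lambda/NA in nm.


Step 1: Identify values: k1 = 0.7, lambda = 193 nm, NA = 0.63
Step 2: R = k1 * lambda / NA
R = 0.7 * 193 / 0.63
R = 214.4 nm


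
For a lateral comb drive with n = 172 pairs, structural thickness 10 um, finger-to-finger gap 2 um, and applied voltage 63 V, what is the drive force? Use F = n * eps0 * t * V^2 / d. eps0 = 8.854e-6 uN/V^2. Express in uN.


Step 1: Parameters: n=172, eps0=8.854e-6 uN/V^2, t=10 um, V=63 V, d=2 um
Step 2: V^2 = 3969
Step 3: F = 172 * 8.854e-6 * 10 * 3969 / 2
F = 30.222 uN


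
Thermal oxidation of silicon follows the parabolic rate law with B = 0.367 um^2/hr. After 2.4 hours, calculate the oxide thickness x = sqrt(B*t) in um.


Step 1: Compute B*t = 0.367 * 2.4 = 0.8808
Step 2: x = sqrt(0.8808)
x = 0.939 um


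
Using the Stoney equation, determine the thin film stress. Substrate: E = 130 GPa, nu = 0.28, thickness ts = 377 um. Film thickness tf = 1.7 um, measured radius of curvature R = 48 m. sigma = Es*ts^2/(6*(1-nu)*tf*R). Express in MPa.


Step 1: Compute numerator: Es * ts^2 = 130 * 377^2 = 18476770 (GPa*um^2)
Step 2: Compute denominator (R in um): 6*(1-nu)*tf*R = 6*0.72*1.7*48e6 = 352512000.0 (um^2)
Step 3: sigma (GPa) = 18476770 / 352512000.0 = 5.2415e-02 GPa
Step 4: Convert to MPa (x1000): sigma = 52.4 MPa


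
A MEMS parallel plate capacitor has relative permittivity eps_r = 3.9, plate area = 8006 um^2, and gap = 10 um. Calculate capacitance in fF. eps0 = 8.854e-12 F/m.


Step 1: Convert area to m^2: A = 8006e-12 m^2
Step 2: Convert gap to m: d = 10e-6 m
Step 3: C = eps0 * eps_r * A / d
C = 8.854e-12 * 3.9 * 8006e-12 / 10e-6
Step 4: Convert to fF (multiply by 1e15).
C = 27.65 fF


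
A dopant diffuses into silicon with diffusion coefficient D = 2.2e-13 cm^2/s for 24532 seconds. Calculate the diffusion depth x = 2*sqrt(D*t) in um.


Step 1: Compute D*t = 2.2e-13 * 24532 = 5.39704e-09 cm^2
Step 2: sqrt(D*t) = 7.34645e-05 cm
Step 3: x = 2 * 7.34645e-05 cm = 1.46929e-04 cm
Step 4: Convert to um (1 cm = 1e4 um): x = 1.469 um


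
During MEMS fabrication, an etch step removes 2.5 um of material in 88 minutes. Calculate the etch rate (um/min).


Step 1: Etch rate = depth / time
Step 2: rate = 2.5 / 88
rate = 0.028 um/min


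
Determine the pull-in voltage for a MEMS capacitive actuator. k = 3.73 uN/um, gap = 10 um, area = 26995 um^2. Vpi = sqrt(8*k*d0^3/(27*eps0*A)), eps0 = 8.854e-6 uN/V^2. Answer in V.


Step 1: Compute numerator: 8 * k * d0^3 = 8 * 3.73 * 10^3 = 29840.0
Step 2: Compute denominator: 27 * eps0 * A = 27 * 8.854e-6 * 26995 = 6.453371
Step 3: Vpi = sqrt(29840.0 / 6.453371)
Vpi = 68.0 V


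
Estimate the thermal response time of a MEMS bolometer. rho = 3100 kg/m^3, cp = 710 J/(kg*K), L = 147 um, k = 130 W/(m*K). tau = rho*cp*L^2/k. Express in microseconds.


Step 1: Convert L to m: L = 147e-6 m
Step 2: L^2 = (147e-6)^2 = 2.1609e-08 m^2
Step 3: tau = 3100 * 710 * 2.1609e-08 / 130 = 3.6585699e-04 s
Step 4: Convert to microseconds (multiply by 1e6).
tau = 365.857 us


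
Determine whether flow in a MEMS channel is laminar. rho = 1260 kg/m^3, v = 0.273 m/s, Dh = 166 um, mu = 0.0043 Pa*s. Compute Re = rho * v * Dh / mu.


Step 1: Convert Dh to meters: Dh = 166e-6 m
Step 2: Re = rho * v * Dh / mu
Re = 1260 * 0.273 * 166e-6 / 0.0043
Re = 13.279
Since Re = 13.279 is below ~2300, the flow is laminar.


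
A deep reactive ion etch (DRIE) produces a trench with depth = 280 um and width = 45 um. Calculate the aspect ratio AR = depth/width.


Step 1: AR = depth / width
Step 2: AR = 280 / 45
AR = 6.2


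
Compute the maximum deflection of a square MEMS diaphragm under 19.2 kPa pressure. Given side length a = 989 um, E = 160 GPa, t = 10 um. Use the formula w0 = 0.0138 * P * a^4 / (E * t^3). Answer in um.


Step 1: Convert pressure to compatible units (E is in GPa, so P in GPa).
P = 19.2 kPa = 19.2e-6 GPa
Step 2: Compute numerator: 0.0138 * P * a^4.
a^4 = 989^4 = 956720690641
numerator = 0.0138 * 19.2e-6 * 956720690641 = 2.534927e+05
Step 3: Compute denominator: E * t^3 = 160 * 10^3 = 160000
Step 4: w0 = numerator / denominator = 2.534927e+05 / 160000 = 1.5843 um


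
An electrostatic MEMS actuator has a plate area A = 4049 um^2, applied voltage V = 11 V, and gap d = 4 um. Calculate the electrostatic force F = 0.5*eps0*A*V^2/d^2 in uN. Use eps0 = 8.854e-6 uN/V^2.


Step 1: Identify parameters.
eps0 = 8.854e-6 uN/V^2, A = 4049 um^2, V = 11 V, d = 4 um
Step 2: Compute V^2 = 11^2 = 121
Step 3: Compute d^2 = 4^2 = 16
Step 4: F = 0.5 * 8.854e-6 * 4049 * 121 / 16
F = 0.136 uN


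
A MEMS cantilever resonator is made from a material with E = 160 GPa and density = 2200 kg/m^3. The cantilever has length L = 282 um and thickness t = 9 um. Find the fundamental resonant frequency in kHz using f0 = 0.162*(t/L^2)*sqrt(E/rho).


Step 1: Convert units to SI.
t_SI = 9e-6 m, L_SI = 282e-6 m
Step 2: Calculate sqrt(E/rho).
sqrt(160e9 / 2200) = 8528.03 m/s
Step 3: Compute f0.
f0 = 0.162 * 9e-6 / (282e-6)^2 * 8528.03 = 156353.7 Hz = 156.35 kHz


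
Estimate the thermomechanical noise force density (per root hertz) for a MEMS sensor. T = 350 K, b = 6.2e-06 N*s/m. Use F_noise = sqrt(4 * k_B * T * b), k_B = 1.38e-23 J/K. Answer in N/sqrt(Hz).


Step 1: Compute 4 * k_B * T * b
= 4 * 1.38e-23 * 350 * 6.2e-06
= 1.1978e-25 N^2/Hz
Step 2: F_noise = sqrt(1.1978e-25)
F_noise = 3.46e-13 N/sqrt(Hz)


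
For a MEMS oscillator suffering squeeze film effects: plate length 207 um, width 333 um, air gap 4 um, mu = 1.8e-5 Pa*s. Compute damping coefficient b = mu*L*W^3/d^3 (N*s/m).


Step 1: Convert to SI.
L = 207e-6 m, W = 333e-6 m, d = 4e-6 m
Step 2: W^3 = (333e-6)^3 = 3.69e-11 m^3
Step 3: d^3 = (4e-6)^3 = 6.40e-17 m^3
Step 4: b = 1.8e-5 * 207e-6 * 3.69e-11 / 6.40e-17
b = 2.15e-03 N*s/m


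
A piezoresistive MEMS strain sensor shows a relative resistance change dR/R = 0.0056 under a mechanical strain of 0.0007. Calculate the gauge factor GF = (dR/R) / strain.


Step 1: Identify values.
dR/R = 0.0056, strain = 0.0007
Step 2: GF = (dR/R) / strain = 0.0056 / 0.0007
GF = 8.0


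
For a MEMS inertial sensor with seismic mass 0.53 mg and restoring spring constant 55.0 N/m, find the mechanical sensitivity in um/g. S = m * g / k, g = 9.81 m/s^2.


Step 1: Convert mass: m = 0.53 mg = 5.30e-07 kg
Step 2: S = m * g / k = 5.30e-07 * 9.81 / 55.0
Step 3: S = 9.45e-08 m/g
Step 4: Convert to um/g: S = 0.095 um/g


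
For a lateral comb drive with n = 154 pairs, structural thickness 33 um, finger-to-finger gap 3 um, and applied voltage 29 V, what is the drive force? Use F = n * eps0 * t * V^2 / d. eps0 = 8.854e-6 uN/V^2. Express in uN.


Step 1: Parameters: n=154, eps0=8.854e-6 uN/V^2, t=33 um, V=29 V, d=3 um
Step 2: V^2 = 841
Step 3: F = 154 * 8.854e-6 * 33 * 841 / 3
F = 12.614 uN


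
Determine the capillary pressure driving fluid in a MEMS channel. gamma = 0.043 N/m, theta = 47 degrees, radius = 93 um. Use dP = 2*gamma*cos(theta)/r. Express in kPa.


Step 1: cos(47 deg) = 0.682
Step 2: Convert r to m: r = 93e-6 m
Step 3: dP = 2 * 0.043 * 0.682 / 93e-6 = 630.7 Pa
Step 4: Convert Pa to kPa (divide by 1000).
dP = 0.63 kPa


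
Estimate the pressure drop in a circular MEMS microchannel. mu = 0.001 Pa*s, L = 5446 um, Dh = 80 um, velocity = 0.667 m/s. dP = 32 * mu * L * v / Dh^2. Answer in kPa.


Step 1: Convert to SI: L = 5446e-6 m, Dh = 80e-6 m
Step 2: dP = 32 * 0.001 * 5446e-6 * 0.667 / (80e-6)^2
Step 3: dP = 18162.41 Pa
Step 4: Convert to kPa: dP = 18.16 kPa


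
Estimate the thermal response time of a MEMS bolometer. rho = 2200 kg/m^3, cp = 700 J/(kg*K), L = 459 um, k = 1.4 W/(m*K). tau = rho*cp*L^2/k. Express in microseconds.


Step 1: Convert L to m: L = 459e-6 m
Step 2: L^2 = (459e-6)^2 = 2.10681e-07 m^2
Step 3: tau = 2200 * 700 * 2.10681e-07 / 1.4 = 2.317491e-01 s
Step 4: Convert to microseconds (multiply by 1e6).
tau = 231749.1 us


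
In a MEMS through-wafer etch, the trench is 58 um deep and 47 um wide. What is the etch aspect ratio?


Step 1: AR = depth / width
Step 2: AR = 58 / 47
AR = 1.2


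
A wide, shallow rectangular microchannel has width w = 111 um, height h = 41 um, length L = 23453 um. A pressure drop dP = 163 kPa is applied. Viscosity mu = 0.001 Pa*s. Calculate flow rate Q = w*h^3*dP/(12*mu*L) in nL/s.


Step 1: Convert all dimensions to SI (meters).
w = 111e-6 m, h = 41e-6 m, L = 23453e-6 m, dP = 163e3 Pa
Step 2: Q = w * h^3 * dP / (12 * mu * L)
Q = 111e-6 * (41e-6)^3 * 163e3 / (12 * 0.001 * 23453e-6) = 4.43080364e-09 m^3/s
Step 3: Convert Q from m^3/s to nL/s (1 m^3 = 1e12 nL, so multiply by 1e12).
Q = 4430.804 nL/s


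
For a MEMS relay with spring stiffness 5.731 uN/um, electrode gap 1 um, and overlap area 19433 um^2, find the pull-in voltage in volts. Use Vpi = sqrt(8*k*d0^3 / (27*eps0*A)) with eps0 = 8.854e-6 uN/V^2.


Step 1: Compute numerator: 8 * k * d0^3 = 8 * 5.731 * 1^3 = 45.848
Step 2: Compute denominator: 27 * eps0 * A = 27 * 8.854e-6 * 19433 = 4.645614
Step 3: Vpi = sqrt(45.848 / 4.645614)
Vpi = 3.14 V


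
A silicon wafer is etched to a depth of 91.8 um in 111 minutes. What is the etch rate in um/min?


Step 1: Etch rate = depth / time
Step 2: rate = 91.8 / 111
rate = 0.827 um/min


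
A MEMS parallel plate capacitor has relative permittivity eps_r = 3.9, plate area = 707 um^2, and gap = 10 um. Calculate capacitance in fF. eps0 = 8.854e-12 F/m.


Step 1: Convert area to m^2: A = 707e-12 m^2
Step 2: Convert gap to m: d = 10e-6 m
Step 3: C = eps0 * eps_r * A / d
C = 8.854e-12 * 3.9 * 707e-12 / 10e-6
Step 4: Convert to fF (multiply by 1e15).
C = 2.44 fF
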